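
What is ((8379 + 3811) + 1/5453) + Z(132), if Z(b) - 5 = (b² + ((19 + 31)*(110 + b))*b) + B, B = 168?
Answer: 8871960112/5453 ≈ 1.6270e+6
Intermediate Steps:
Z(b) = 173 + b² + b*(5500 + 50*b) (Z(b) = 5 + ((b² + ((19 + 31)*(110 + b))*b) + 168) = 5 + ((b² + (50*(110 + b))*b) + 168) = 5 + ((b² + (5500 + 50*b)*b) + 168) = 5 + ((b² + b*(5500 + 50*b)) + 168) = 5 + (168 + b² + b*(5500 + 50*b)) = 173 + b² + b*(5500 + 50*b))
((8379 + 3811) + 1/5453) + Z(132) = ((8379 + 3811) + 1/5453) + (173 + 51*132² + 5500*132) = (12190 + 1/5453) + (173 + 51*17424 + 726000) = 66472071/5453 + (173 + 888624 + 726000) = 66472071/5453 + 1614797 = 8871960112/5453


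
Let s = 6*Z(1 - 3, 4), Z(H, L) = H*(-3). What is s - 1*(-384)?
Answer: 420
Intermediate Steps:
Z(H, L) = -3*H
s = 36 (s = 6*(-3*(1 - 3)) = 6*(-3*(-2)) = 6*6 = 36)
s - 1*(-384) = 36 - 1*(-384) = 36 + 384 = 420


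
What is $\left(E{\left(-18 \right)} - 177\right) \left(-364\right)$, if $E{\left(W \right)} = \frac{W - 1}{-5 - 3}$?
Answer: $\frac{127127}{2} \approx 63564.0$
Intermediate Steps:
$E{\left(W \right)} = \frac{1}{8} - \frac{W}{8}$ ($E{\left(W \right)} = \frac{-1 + W}{-8} = \left(-1 + W\right) \left(- \frac{1}{8}\right) = \frac{1}{8} - \frac{W}{8}$)
$\left(E{\left(-18 \right)} - 177\right) \left(-364\right) = \left(\left(\frac{1}{8} - - \frac{9}{4}\right) - 177\right) \left(-364\right) = \left(\left(\frac{1}{8} + \frac{9}{4}\right) - 177\right) \left(-364\right) = \left(\frac{19}{8} - 177\right) \left(-364\right) = \left(- \frac{1397}{8}\right) \left(-364\right) = \frac{127127}{2}$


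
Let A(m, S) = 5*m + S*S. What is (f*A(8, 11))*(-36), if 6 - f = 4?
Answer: -11592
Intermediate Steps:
A(m, S) = S² + 5*m (A(m, S) = 5*m + S² = S² + 5*m)
f = 2 (f = 6 - 1*4 = 6 - 4 = 2)
(f*A(8, 11))*(-36) = (2*(11² + 5*8))*(-36) = (2*(121 + 40))*(-36) = (2*161)*(-36) = 322*(-36) = -11592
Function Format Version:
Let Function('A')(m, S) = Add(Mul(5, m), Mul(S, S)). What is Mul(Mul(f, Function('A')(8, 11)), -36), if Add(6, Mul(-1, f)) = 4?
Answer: -11592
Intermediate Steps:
Function('A')(m, S) = Add(Pow(S, 2), Mul(5, m)) (Function('A')(m, S) = Add(Mul(5, m), Pow(S, 2)) = Add(Pow(S, 2), Mul(5, m)))
f = 2 (f = Add(6, Mul(-1, 4)) = Add(6, -4) = 2)
Mul(Mul(f, Function('A')(8, 11)), -36) = Mul(Mul(2, Add(Pow(11, 2), Mul(5, 8))), -36) = Mul(Mul(2, Add(121, 40)), -36) = Mul(Mul(2, 161), -36) = Mul(322, -36) = -11592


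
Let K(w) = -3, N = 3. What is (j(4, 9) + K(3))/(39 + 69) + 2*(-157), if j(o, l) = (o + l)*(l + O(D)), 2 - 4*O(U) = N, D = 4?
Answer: -135205/432 ≈ -312.97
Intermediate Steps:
O(U) = -¼ (O(U) = ½ - ¼*3 = ½ - ¾ = -¼)
j(o, l) = (-¼ + l)*(l + o) (j(o, l) = (o + l)*(l - ¼) = (l + o)*(-¼ + l) = (-¼ + l)*(l + o))
(j(4, 9) + K(3))/(39 + 69) + 2*(-157) = ((9² - ¼*9 - ¼*4 + 9*4) - 3)/(39 + 69) + 2*(-157) = ((81 - 9/4 - 1 + 36) - 3)/108 - 314 = (455/4 - 3)*(1/108) - 314 = (443/4)*(1/108) - 314 = 443/432 - 314 = -135205/432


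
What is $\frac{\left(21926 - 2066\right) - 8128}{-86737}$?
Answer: $- \frac{1676}{12391} \approx -0.13526$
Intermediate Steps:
$\frac{\left(21926 - 2066\right) - 8128}{-86737} = \left(\left(21926 - 2066\right) - 8128\right) \left(- \frac{1}{86737}\right) = \left(19860 - 8128\right) \left(- \frac{1}{86737}\right) = 11732 \left(- \frac{1}{86737}\right) = - \frac{1676}{12391}$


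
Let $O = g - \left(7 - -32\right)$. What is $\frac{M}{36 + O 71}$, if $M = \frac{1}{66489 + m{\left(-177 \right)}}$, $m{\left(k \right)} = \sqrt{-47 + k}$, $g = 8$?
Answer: $\frac{i}{2165 \left(- 66489 i + 4 \sqrt{14}\right)} \approx -6.9469 \cdot 10^{-9} + 1.5637 \cdot 10^{-12} i$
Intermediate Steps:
$O = -31$ ($O = 8 - \left(7 - -32\right) = 8 - \left(7 + 32\right) = 8 - 39 = -31$)
$M = \frac{1}{66489 + 4 i \sqrt{14}}$ ($M = \frac{1}{66489 + \sqrt{-47 - 177}} = \frac{1}{66489 + \sqrt{-224}} = \frac{1}{66489 + 4 i \sqrt{14}} \approx 1.504 \cdot 10^{-5} - 3.39 \cdot 10^{-9} i$)
$\frac{M}{36 + O 71} = \frac{\frac{66489}{4420787345} - \frac{4 i \sqrt{14}}{4420787345}}{36 - 2201} = \frac{\frac{66489}{4420787345} - \frac{4 i \sqrt{14}}{4420787345}}{-2165} = \left(\frac{66489}{4420787345} - \frac{4 i \sqrt{14}}{4420787345}\right) \left(- \frac{1}{2165}\right) = - \frac{66489}{9571004601925} + \frac{4 i \sqrt{14}}{9571004601925}$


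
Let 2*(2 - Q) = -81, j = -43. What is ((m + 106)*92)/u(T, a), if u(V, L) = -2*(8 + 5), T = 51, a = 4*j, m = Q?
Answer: -6831/13 ≈ -525.46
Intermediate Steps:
Q = 85/2 (Q = 2 - 1/2*(-81) = 2 + 81/2 = 85/2 ≈ 42.500)
m = 85/2 ≈ 42.500
a = -172 (a = 4*(-43) = -172)
u(V, L) = -26 (u(V, L) = -2*13 = -26)
((m + 106)*92)/u(T, a) = ((85/2 + 106)*92)/(-26) = ((297/2)*92)*(-1/26) = 13662*(-1/26) = -6831/13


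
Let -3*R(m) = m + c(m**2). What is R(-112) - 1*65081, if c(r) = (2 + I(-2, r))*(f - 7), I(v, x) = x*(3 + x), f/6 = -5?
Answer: 5823218959/3 ≈ 1.9411e+9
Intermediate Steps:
f = -30 (f = 6*(-5) = -30)
c(r) = -74 - 37*r*(3 + r) (c(r) = (2 + r*(3 + r))*(-30 - 7) = (2 + r*(3 + r))*(-37) = -74 - 37*r*(3 + r))
R(m) = 74/3 - m/3 + 37*m**2*(3 + m**2)/3 (R(m) = -(m + (-74 - 37*m**2*(3 + m**2)))/3 = -(-74 + m - 37*m**2*(3 + m**2))/3 = 74/3 - m/3 + 37*m**2*(3 + m**2)/3)
R(-112) - 1*65081 = (74/3 - 1/3*(-112) + (37/3)*(-112)**2*(3 + (-112)**2)) - 1*65081 = (74/3 + 112/3 + (37/3)*12544*(3 + 12544)) - 65081 = (74/3 + 112/3 + (37/3)*12544*12547) - 65081 = (74/3 + 112/3 + 5823414016/3) - 65081 = 5823414202/3 - 65081 = 5823218959/3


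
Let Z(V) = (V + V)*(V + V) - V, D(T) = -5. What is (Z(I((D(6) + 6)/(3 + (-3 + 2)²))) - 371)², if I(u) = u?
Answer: 137641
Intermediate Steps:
Z(V) = -V + 4*V² (Z(V) = (2*V)*(2*V) - V = 4*V² - V = -V + 4*V²)
(Z(I((D(6) + 6)/(3 + (-3 + 2)²))) - 371)² = (((-5 + 6)/(3 + (-3 + 2)²))*(-1 + 4*((-5 + 6)/(3 + (-3 + 2)²))) - 371)² = ((1/(3 + (-1)²))*(-1 + 4*(1/(3 + (-1)²))) - 371)² = ((1/(3 + 1))*(-1 + 4*(1/(3 + 1))) - 371)² = ((1/4)*(-1 + 4*(1/4)) - 371)² = ((1*(¼))*(-1 + 4*(1*(¼))) - 371)² = ((-1 + 4*(¼))/4 - 371)² = ((-1 + 1)/4 - 371)² = ((¼)*0 - 371)² = (0 - 371)² = (-371)² = 137641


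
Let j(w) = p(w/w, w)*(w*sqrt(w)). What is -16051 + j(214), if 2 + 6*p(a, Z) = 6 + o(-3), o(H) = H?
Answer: -16051 + 107*sqrt(214)/3 ≈ -15529.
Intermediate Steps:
p(a, Z) = 1/6 (p(a, Z) = -1/3 + (6 - 3)/6 = -1/3 + (1/6)*3 = -1/3 + 1/2 = 1/6)
j(w) = w**(3/2)/6 (j(w) = (w*sqrt(w))/6 = w**(3/2)/6)
-16051 + j(214) = -16051 + 214**(3/2)/6 = -16051 + (214*sqrt(214))/6 = -16051 + 107*sqrt(214)/3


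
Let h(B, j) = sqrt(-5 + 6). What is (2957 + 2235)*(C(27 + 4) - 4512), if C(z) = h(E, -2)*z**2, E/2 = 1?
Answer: -18436792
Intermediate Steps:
E = 2 (E = 2*1 = 2)
h(B, j) = 1 (h(B, j) = sqrt(1) = 1)
C(z) = z**2 (C(z) = 1*z**2 = z**2)
(2957 + 2235)*(C(27 + 4) - 4512) = (2957 + 2235)*((27 + 4)**2 - 4512) = 5192*(31**2 - 4512) = 5192*(961 - 4512) = 5192*(-3551) = -18436792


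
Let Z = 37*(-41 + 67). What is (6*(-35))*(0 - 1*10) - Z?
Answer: 1138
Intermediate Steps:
Z = 962 (Z = 37*26 = 962)
(6*(-35))*(0 - 1*10) - Z = (6*(-35))*(0 - 1*10) - 1*962 = -210*(0 - 10) - 962 = -210*(-10) - 962 = 2100 - 962 = 1138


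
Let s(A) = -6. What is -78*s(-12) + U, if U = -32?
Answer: 436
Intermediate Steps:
-78*s(-12) + U = -78*(-6) - 32 = 468 - 32 = 436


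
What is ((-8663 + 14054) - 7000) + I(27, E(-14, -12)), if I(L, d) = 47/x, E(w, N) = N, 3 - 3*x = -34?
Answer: -59392/37 ≈ -1605.2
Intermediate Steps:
x = 37/3 (x = 1 - 1/3*(-34) = 1 + 34/3 = 37/3 ≈ 12.333)
I(L, d) = 141/37 (I(L, d) = 47/(37/3) = 47*(3/37) = 141/37)
((-8663 + 14054) - 7000) + I(27, E(-14, -12)) = ((-8663 + 14054) - 7000) + 141/37 = (5391 - 7000) + 141/37 = -1609 + 141/37 = -59392/37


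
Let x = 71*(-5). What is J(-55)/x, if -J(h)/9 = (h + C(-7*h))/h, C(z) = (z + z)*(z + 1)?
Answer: -48627/355 ≈ -136.98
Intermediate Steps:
C(z) = 2*z*(1 + z) (C(z) = (2*z)*(1 + z) = 2*z*(1 + z))
J(h) = -9*(h - 14*h*(1 - 7*h))/h (J(h) = -9*(h + 2*(-7*h)*(1 - 7*h))/h = -9*(h - 14*h*(1 - 7*h))/h)
x = -355
J(-55)/x = (117 - 882*(-55))/(-355) = (117 + 48510)*(-1/355) = 48627*(-1/355) = -48627/355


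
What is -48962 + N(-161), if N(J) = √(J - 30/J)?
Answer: -48962 + I*√4168451/161 ≈ -48962.0 + 12.681*I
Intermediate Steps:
-48962 + N(-161) = -48962 + √(-161 - 30/(-161)) = -48962 + √(-161 - 30*(-1/161)) = -48962 + √(-161 + 30/161) = -48962 + √(-25891/161) = -48962 + I*√4168451/161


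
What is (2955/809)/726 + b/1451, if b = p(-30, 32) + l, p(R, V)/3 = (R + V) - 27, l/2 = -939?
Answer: -380925199/284073878 ≈ -1.3409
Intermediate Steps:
l = -1878 (l = 2*(-939) = -1878)
p(R, V) = -81 + 3*R + 3*V (p(R, V) = 3*((R + V) - 27) = 3*(-27 + R + V) = -81 + 3*R + 3*V)
b = -1953 (b = (-81 + 3*(-30) + 3*32) - 1878 = (-81 - 90 + 96) - 1878 = -75 - 1878 = -1953)
(2955/809)/726 + b/1451 = (2955/809)/726 - 1953/1451 = (2955*(1/809))*(1/726) - 1953*1/1451 = (2955/809)*(1/726) - 1953/1451 = 985/195778 - 1953/1451 = -380925199/284073878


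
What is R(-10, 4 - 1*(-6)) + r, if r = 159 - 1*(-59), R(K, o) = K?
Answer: 208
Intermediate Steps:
r = 218 (r = 159 + 59 = 218)
R(-10, 4 - 1*(-6)) + r = -10 + 218 = 208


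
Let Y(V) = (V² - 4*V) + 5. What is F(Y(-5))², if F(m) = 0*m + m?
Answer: 2500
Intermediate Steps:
Y(V) = 5 + V² - 4*V
F(m) = m (F(m) = 0 + m = m)
F(Y(-5))² = (5 + (-5)² - 4*(-5))² = (5 + 25 + 20)² = 50² = 2500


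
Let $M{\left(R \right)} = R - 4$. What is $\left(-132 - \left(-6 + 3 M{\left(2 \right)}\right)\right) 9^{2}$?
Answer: $-9720$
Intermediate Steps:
$M{\left(R \right)} = -4 + R$ ($M{\left(R \right)} = R - 4 = -4 + R$)
$\left(-132 - \left(-6 + 3 M{\left(2 \right)}\right)\right) 9^{2} = \left(-132 + \left(- 3 \left(-4 + 2\right) + 6\right)\right) 9^{2} = \left(-132 + \left(\left(-3\right) \left(-2\right) + 6\right)\right) 81 = \left(-132 + \left(6 + 6\right)\right) 81 = \left(-132 + 12\right) 81 = \left(-120\right) 81 = -9720$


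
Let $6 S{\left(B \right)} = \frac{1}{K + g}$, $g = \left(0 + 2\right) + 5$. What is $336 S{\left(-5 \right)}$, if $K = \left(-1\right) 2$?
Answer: $\frac{56}{5} \approx 11.2$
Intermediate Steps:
$g = 7$ ($g = 2 + 5 = 7$)
$K = -2$
$S{\left(B \right)} = \frac{1}{30}$ ($S{\left(B \right)} = \frac{1}{6 \left(-2 + 7\right)} = \frac{1}{6 \cdot 5} = \frac{1}{6} \cdot \frac{1}{5} = \frac{1}{30}$)
$336 S{\left(-5 \right)} = 336 \cdot \frac{1}{30} = \frac{56}{5}$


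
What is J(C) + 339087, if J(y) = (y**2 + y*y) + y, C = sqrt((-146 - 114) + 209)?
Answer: 338985 + I*sqrt(51) ≈ 3.3899e+5 + 7.1414*I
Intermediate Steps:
C = I*sqrt(51) (C = sqrt(-260 + 209) = sqrt(-51) = I*sqrt(51) ≈ 7.1414*I)
J(y) = y + 2*y**2 (J(y) = (y**2 + y**2) + y = 2*y**2 + y = y + 2*y**2)
J(C) + 339087 = (I*sqrt(51))*(1 + 2*(I*sqrt(51))) + 339087 = (I*sqrt(51))*(1 + 2*I*sqrt(51)) + 339087 = I*sqrt(51)*(1 + 2*I*sqrt(51)) + 339087 = 339087 + I*sqrt(51)*(1 + 2*I*sqrt(51))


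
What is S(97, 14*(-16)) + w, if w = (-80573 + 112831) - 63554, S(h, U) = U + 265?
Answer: -31255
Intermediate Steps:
S(h, U) = 265 + U
w = -31296 (w = 32258 - 63554 = -31296)
S(97, 14*(-16)) + w = (265 + 14*(-16)) - 31296 = (265 - 224) - 31296 = 41 - 31296 = -31255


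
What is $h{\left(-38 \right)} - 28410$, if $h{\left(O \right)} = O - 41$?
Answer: $-28489$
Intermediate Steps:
$h{\left(O \right)} = -41 + O$
$h{\left(-38 \right)} - 28410 = \left(-41 - 38\right) - 28410 = -79 - 28410 = -28489$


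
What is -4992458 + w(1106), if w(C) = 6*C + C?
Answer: -4984716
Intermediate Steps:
w(C) = 7*C
-4992458 + w(1106) = -4992458 + 7*1106 = -4992458 + 7742 = -4984716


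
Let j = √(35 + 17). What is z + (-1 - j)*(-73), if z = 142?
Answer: 215 + 146*√13 ≈ 741.41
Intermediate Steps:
j = 2*√13 (j = √52 = 2*√13 ≈ 7.2111)
z + (-1 - j)*(-73) = 142 + (-1 - 2*√13)*(-73) = 142 + (73 + 146*√13) = 215 + 146*√13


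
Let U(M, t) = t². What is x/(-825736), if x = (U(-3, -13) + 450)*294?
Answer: -90993/412868 ≈ -0.22039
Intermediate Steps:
x = 181986 (x = ((-13)² + 450)*294 = (169 + 450)*294 = 619*294 = 181986)
x/(-825736) = 181986/(-825736) = 181986*(-1/825736) = -90993/412868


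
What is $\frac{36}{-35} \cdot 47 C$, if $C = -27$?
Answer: $\frac{45684}{35} \approx 1305.3$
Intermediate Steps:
$\frac{36}{-35} \cdot 47 C = \frac{36}{-35} \cdot 47 \left(-27\right) = 36 \left(- \frac{1}{35}\right) 47 \left(-27\right) = \left(- \frac{36}{35}\right) 47 \left(-27\right) = \left(- \frac{1692}{35}\right) \left(-27\right) = \frac{45684}{35}$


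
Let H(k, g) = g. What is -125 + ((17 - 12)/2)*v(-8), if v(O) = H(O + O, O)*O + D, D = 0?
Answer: 35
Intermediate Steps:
v(O) = O² (v(O) = O*O + 0 = O² + 0 = O²)
-125 + ((17 - 12)/2)*v(-8) = -125 + ((17 - 12)/2)*(-8)² = -125 + (5*(½))*64 = -125 + (5/2)*64 = -125 + 160 = 35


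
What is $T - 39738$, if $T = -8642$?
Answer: $-48380$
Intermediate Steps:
$T - 39738 = -8642 - 39738 = -48380$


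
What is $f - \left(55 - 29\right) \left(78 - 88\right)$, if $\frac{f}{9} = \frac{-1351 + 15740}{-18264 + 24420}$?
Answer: $\frac{192229}{684} \approx 281.04$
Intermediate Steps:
$f = \frac{14389}{684}$ ($f = 9 \frac{-1351 + 15740}{-18264 + 24420} = 9 \cdot \frac{14389}{6156} = \frac{14389}{684} \approx 21.037$)
$f - \left(55 - 29\right) \left(78 - 88\right) = \frac{14389}{684} - \left(55 - 29\right) \left(78 - 88\right) = \frac{14389}{684} - 26 \left(-10\right) = \frac{14389}{684} - -260 = \frac{14389}{684} + 260 = \frac{192229}{684}$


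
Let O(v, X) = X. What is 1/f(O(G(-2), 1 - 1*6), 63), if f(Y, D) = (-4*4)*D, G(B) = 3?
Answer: -1/1008 ≈ -0.00099206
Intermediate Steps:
f(Y, D) = -16*D
1/f(O(G(-2), 1 - 1*6), 63) = 1/(-16*63) = 1/(-1008) = -1/1008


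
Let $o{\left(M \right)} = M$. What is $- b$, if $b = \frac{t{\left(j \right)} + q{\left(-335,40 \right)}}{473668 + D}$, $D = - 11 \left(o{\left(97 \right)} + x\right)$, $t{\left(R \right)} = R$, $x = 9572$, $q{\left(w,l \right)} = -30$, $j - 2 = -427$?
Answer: $\frac{455}{367309} \approx 0.0012387$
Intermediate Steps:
$j = -425$ ($j = 2 - 427 = -425$)
$D = -106359$ ($D = - 11 \left(97 + 9572\right) = \left(-11\right) 9669 = -106359$)
$b = - \frac{455}{367309}$ ($b = \frac{-425 - 30}{473668 - 106359} = - \frac{455}{367309} \approx -0.0012387$)
$- b = \left(-1\right) \left(- \frac{455}{367309}\right) = \frac{455}{367309}$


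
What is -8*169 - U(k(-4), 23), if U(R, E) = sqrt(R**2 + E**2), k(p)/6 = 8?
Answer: -1352 - sqrt(2833) ≈ -1405.2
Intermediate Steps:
k(p) = 48 (k(p) = 6*8 = 48)
U(R, E) = sqrt(E**2 + R**2)
-8*169 - U(k(-4), 23) = -8*169 - sqrt(23**2 + 48**2) = -1352 - sqrt(529 + 2304) = -1352 - sqrt(2833)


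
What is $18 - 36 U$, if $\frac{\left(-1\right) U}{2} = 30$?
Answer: $2178$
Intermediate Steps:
$U = -60$ ($U = \left(-2\right) 30 = -60$)
$18 - 36 U = 18 - -2160 = 18 + 2160 = 2178$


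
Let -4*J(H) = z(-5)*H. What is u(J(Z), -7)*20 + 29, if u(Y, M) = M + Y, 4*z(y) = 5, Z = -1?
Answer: -419/4 ≈ -104.75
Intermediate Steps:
z(y) = 5/4 (z(y) = (1/4)*5 = 5/4)
J(H) = -5*H/16
u(J(Z), -7)*20 + 29 = (-7 - 5/16*(-1))*20 + 29 = (-7 + 5/16)*20 + 29 = -107/16*20 + 29 = -535/4 + 29 = -419/4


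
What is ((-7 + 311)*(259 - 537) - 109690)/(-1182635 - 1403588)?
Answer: 194202/2586223 ≈ 0.075091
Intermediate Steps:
((-7 + 311)*(259 - 537) - 109690)/(-1182635 - 1403588) = (304*(-278) - 109690)/(-2586223) = (-84512 - 109690)*(-1/2586223) = -194202*(-1/2586223) = 194202/2586223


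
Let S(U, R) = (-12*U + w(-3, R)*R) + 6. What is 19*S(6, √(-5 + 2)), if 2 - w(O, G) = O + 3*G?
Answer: -1083 + 95*I*√3 ≈ -1083.0 + 164.54*I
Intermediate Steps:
w(O, G) = 2 - O - 3*G (w(O, G) = 2 - (O + 3*G) = 2 + (-O - 3*G) = 2 - O - 3*G)
S(U, R) = 6 - 12*U + R*(5 - 3*R) (S(U, R) = (-12*U + (2 - 1*(-3) - 3*R)*R) + 6 = (-12*U + (2 + 3 - 3*R)*R) + 6 = (-12*U + (5 - 3*R)*R) + 6 = (-12*U + R*(5 - 3*R)) + 6 = 6 - 12*U + R*(5 - 3*R))
19*S(6, √(-5 + 2)) = 19*(6 - 12*6 - √(-5 + 2)*(-5 + 3*√(-5 + 2))) = 19*(6 - 72 - √(-3)*(-5 + 3*√(-3))) = 19*(6 - 72 - I*√3*(-5 + 3*(I*√3))) = 19*(6 - 72 - I*√3*(-5 + 3*I*√3)) = 19*(-66 - I*√3*(-5 + 3*I*√3)) = -1254 - 19*I*√3*(-5 + 3*I*√3)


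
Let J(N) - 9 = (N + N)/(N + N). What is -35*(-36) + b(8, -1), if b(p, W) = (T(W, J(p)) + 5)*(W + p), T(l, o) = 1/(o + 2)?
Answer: 15547/12 ≈ 1295.6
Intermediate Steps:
J(N) = 10 (J(N) = 9 + (N + N)/(N + N) = 9 + (2*N)/((2*N)) = 9 + (2*N)*(1/(2*N)) = 9 + 1 = 10)
T(l, o) = 1/(2 + o)
b(p, W) = 61*W/12 + 61*p/12 (b(p, W) = (1/(2 + 10) + 5)*(W + p) = (1/12 + 5)*(W + p) = 61*(W + p)/12 = 61*W/12 + 61*p/12)
-35*(-36) + b(8, -1) = -35*(-36) + ((61/12)*(-1) + (61/12)*8) = 1260 + (-61/12 + 122/3) = 1260 + 427/12 = 15547/12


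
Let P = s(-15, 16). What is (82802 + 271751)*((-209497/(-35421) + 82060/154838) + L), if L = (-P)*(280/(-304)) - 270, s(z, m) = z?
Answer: -10247895922328742673/104205819162 ≈ -9.8343e+7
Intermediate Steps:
P = -15
L = -10785/38 (L = (-1*(-15))*(280/(-304)) - 270 = 15*(280*(-1/304)) - 270 = 15*(-35/38) - 270 = -525/38 - 270 = -10785/38 ≈ -283.82)
(82802 + 271751)*((-209497/(-35421) + 82060/154838) + L) = (82802 + 271751)*((-209497/(-35421) + 82060/154838) - 10785/38) = 354553*((-209497*(-1/35421) + 82060*(1/154838)) - 10785/38) = 354553*((209497/35421 + 41030/77419) - 10785/38) = 354553*(17672371873/2742258399 - 10785/38) = 354553*(-28903706702041/104205819162) = -10247895922328742673/104205819162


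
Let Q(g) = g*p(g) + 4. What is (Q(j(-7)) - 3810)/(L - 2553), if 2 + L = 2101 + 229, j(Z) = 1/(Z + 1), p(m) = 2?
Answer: 11419/675 ≈ 16.917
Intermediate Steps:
j(Z) = 1/(1 + Z)
L = 2328 (L = -2 + (2101 + 229) = -2 + 2330 = 2328)
Q(g) = 4 + 2*g (Q(g) = g*2 + 4 = 2*g + 4 = 4 + 2*g)
(Q(j(-7)) - 3810)/(L - 2553) = ((4 + 2/(1 - 7)) - 3810)/(2328 - 2553) = ((4 + 2/(-6)) - 3810)/(-225) = ((4 + 2*(-⅙)) - 3810)*(-1/225) = ((4 - ⅓) - 3810)*(-1/225) = (11/3 - 3810)*(-1/225) = -11419/3*(-1/225) = 11419/675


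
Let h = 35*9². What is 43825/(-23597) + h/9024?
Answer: -109526435/70979776 ≈ -1.5431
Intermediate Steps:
h = 2835 (h = 35*81 = 2835)
43825/(-23597) + h/9024 = 43825/(-23597) + 2835/9024 = 43825*(-1/23597) + 2835*(1/9024) = -43825/23597 + 945/3008 = -109526435/70979776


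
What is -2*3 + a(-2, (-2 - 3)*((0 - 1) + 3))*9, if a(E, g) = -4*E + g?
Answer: -24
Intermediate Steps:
a(E, g) = g - 4*E
-2*3 + a(-2, (-2 - 3)*((0 - 1) + 3))*9 = -2*3 + ((-2 - 3)*((0 - 1) + 3) - 4*(-2))*9 = -6 + (-5*(-1 + 3) + 8)*9 = -6 + (-5*2 + 8)*9 = -6 + (-10 + 8)*9 = -6 - 2*9 = -6 - 18 = -24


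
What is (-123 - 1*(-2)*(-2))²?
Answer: 16129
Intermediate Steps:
(-123 - 1*(-2)*(-2))² = (-123 + 2*(-2))² = (-123 - 4)² = (-127)² = 16129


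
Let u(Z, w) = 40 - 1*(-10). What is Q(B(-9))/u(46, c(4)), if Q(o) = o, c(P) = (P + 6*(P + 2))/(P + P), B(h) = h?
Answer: -9/50 ≈ -0.18000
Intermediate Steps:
c(P) = (12 + 7*P)/(2*P) (c(P) = (P + 6*(2 + P))/((2*P)) = (P + (12 + 6*P))*(1/(2*P)) = (12 + 7*P)*(1/(2*P)) = (12 + 7*P)/(2*P))
u(Z, w) = 50 (u(Z, w) = 40 + 10 = 50)
Q(B(-9))/u(46, c(4)) = -9/50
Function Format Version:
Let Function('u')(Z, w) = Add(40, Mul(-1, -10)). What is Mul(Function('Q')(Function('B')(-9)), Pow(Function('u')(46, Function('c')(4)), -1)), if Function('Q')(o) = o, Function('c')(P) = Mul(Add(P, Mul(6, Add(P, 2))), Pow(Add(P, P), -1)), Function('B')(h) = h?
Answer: Rational(-9, 50) ≈ -0.18000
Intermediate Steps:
Function('c')(P) = Mul(Rational(1, 2), Pow(P, -1), Add(12, Mul(7, P))) (Function('c')(P) = Mul(Add(P, Mul(6, Add(2, P))), Pow(Mul(2, P), -1)) = Mul(Add(P, Add(12, Mul(6, P))), Mul(Rational(1, 2), Pow(P, -1))) = Mul(Add(12, Mul(7, P)), Mul(Rational(1, 2), Pow(P, -1))) = Mul(Rational(1, 2), Pow(P, -1), Add(12, Mul(7, P))))
Function('u')(Z, w) = 50 (Function('u')(Z, w) = Add(40, 10) = 50)
Mul(Function('Q')(Function('B')(-9)), Pow(Function('u')(46, Function('c')(4)), -1)) = Mul(-9, Pow(50, -1)) = Mul(-9, Rational(1, 50)) = Rational(-9, 50)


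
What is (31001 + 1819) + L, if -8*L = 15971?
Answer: 246589/8 ≈ 30824.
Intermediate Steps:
L = -15971/8 (L = -⅛*15971 = -15971/8 ≈ -1996.4)
(31001 + 1819) + L = (31001 + 1819) - 15971/8 = 32820 - 15971/8 = 246589/8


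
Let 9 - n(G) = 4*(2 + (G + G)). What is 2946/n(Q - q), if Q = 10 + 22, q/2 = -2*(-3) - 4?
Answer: -2946/223 ≈ -13.211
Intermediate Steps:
q = 4 (q = 2*(-2*(-3) - 4) = 2*(6 - 4) = 2*2 = 4)
Q = 32
n(G) = 1 - 8*G (n(G) = 9 - 4*(2 + (G + G)) = 9 - 4*(2 + 2*G) = 9 - (8 + 8*G) = 9 + (-8 - 8*G) = 1 - 8*G)
2946/n(Q - q) = 2946/(1 - 8*(32 - 1*4)) = 2946/(1 - 8*(32 - 4)) = 2946/(1 - 8*28) = 2946/(1 - 224) = 2946/(-223) = 2946*(-1/223) = -2946/223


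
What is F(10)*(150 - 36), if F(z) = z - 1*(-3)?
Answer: 1482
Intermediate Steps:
F(z) = 3 + z (F(z) = z + 3 = 3 + z)
F(10)*(150 - 36) = (3 + 10)*(150 - 36) = 13*114 = 1482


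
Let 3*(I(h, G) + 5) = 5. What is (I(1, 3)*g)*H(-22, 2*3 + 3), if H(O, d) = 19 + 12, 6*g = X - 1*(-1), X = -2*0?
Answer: -155/9 ≈ -17.222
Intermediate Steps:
X = 0
I(h, G) = -10/3 (I(h, G) = -5 + (1/3)*5 = -5 + 5/3 = -10/3)
g = 1/6 (g = (0 - 1*(-1))/6 = (0 + 1)/6 = (1/6)*1 = 1/6 ≈ 0.16667)
H(O, d) = 31
(I(1, 3)*g)*H(-22, 2*3 + 3) = -10/3*1/6*31 = -5/9*31 = -155/9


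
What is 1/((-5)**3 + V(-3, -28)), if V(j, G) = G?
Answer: -1/153 ≈ -0.0065359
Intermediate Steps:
1/((-5)**3 + V(-3, -28)) = 1/((-5)**3 - 28) = 1/(-125 - 28) = 1/(-153) = -1/153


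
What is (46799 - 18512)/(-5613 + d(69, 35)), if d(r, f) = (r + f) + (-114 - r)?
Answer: -28287/5692 ≈ -4.9696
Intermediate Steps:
d(r, f) = -114 + f (d(r, f) = (f + r) + (-114 - r) = -114 + f)
(46799 - 18512)/(-5613 + d(69, 35)) = (46799 - 18512)/(-5613 + (-114 + 35)) = 28287/(-5613 - 79) = 28287/(-5692) = 28287*(-1/5692) = -28287/5692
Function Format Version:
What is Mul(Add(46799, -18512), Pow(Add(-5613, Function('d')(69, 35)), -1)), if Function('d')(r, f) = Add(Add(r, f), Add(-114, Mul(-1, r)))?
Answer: Rational(-28287, 5692) ≈ -4.9696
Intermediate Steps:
Function('d')(r, f) = Add(-114, f) (Function('d')(r, f) = Add(Add(f, r), Add(-114, Mul(-1, r))) = Add(-114, f))
Mul(Add(46799, -18512), Pow(Add(-5613, Function('d')(69, 35)), -1)) = Mul(Add(46799, -18512), Pow(Add(-5613, Add(-114, 35)), -1)) = Mul(28287, Pow(Add(-5613, -79), -1)) = Mul(28287, Pow(-5692, -1)) = Mul(28287, Rational(-1, 5692)) = Rational(-28287, 5692)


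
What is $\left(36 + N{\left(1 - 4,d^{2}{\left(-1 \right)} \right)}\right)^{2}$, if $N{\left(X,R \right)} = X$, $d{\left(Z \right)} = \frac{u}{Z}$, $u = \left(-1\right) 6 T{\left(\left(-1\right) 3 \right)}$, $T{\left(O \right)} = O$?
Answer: $1089$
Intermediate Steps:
$u = 18$ ($u = \left(-1\right) 6 \left(\left(-1\right) 3\right) = \left(-6\right) \left(-3\right) = 18$)
$d{\left(Z \right)} = \frac{18}{Z}$
$\left(36 + N{\left(1 - 4,d^{2}{\left(-1 \right)} \right)}\right)^{2} = \left(36 + \left(1 - 4\right)\right)^{2} = \left(36 - 3\right)^{2} = 33^{2} = 1089$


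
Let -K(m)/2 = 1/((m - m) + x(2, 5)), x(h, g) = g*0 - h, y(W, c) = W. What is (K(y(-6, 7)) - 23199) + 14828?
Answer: -8370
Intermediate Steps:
x(h, g) = -h (x(h, g) = 0 - h = -h)
K(m) = 1 (K(m) = -2/((m - m) - 1*2) = -2/(0 - 2) = -2/(-2) = -2*(-1/2) = 1)
(K(y(-6, 7)) - 23199) + 14828 = (1 - 23199) + 14828 = -23198 + 14828 = -8370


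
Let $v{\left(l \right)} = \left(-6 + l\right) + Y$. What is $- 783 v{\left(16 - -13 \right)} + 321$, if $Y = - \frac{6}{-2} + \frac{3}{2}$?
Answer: $- \frac{42423}{2} \approx -21212.0$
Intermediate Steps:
$Y = \frac{9}{2}$ ($Y = \left(-6\right) \left(- \frac{1}{2}\right) + 3 \cdot \frac{1}{2} = 3 + \frac{3}{2} = \frac{9}{2} \approx 4.5$)
$v{\left(l \right)} = - \frac{3}{2} + l$ ($v{\left(l \right)} = \left(-6 + l\right) + \frac{9}{2} = - \frac{3}{2} + l$)
$- 783 v{\left(16 - -13 \right)} + 321 = - 783 \left(- \frac{3}{2} + \left(16 - -13\right)\right) + 321 = - 783 \left(- \frac{3}{2} + \left(16 + 13\right)\right) + 321 = - 783 \left(- \frac{3}{2} + 29\right) + 321 = \left(-783\right) \frac{55}{2} + 321 = - \frac{43065}{2} + 321 = - \frac{42423}{2}$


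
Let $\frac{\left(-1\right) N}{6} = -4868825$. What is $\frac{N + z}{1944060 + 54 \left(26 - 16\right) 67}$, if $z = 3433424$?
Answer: $\frac{16323187}{990120} \approx 16.486$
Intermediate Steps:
$N = 29212950$ ($N = \left(-6\right) \left(-4868825\right) = 29212950$)
$\frac{N + z}{1944060 + 54 \left(26 - 16\right) 67} = \frac{29212950 + 3433424}{1944060 + 54 \left(26 - 16\right) 67} = \frac{32646374}{1944060 + 54 \cdot 10 \cdot 67} = \frac{32646374}{1944060 + 540 \cdot 67} = \frac{32646374}{1944060 + 36180} = \frac{32646374}{1980240} = 32646374 \cdot \frac{1}{1980240} = \frac{16323187}{990120}$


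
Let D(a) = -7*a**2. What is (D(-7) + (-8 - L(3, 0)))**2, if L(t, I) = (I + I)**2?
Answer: 123201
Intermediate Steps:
L(t, I) = 4*I**2 (L(t, I) = (2*I)**2 = 4*I**2)
(D(-7) + (-8 - L(3, 0)))**2 = (-7*(-7)**2 + (-8 - 4*0**2))**2 = (-7*49 + (-8 - 4*0))**2 = (-343 + (-8 - 1*0))**2 = (-343 + (-8 + 0))**2 = (-343 - 8)**2 = (-351)**2 = 123201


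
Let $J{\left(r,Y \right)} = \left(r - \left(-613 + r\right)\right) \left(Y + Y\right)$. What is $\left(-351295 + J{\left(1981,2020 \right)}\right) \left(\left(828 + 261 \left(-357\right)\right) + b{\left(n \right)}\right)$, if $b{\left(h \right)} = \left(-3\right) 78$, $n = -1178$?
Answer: $-196759706175$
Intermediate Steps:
$b{\left(h \right)} = -234$
$J{\left(r,Y \right)} = 1226 Y$ ($J{\left(r,Y \right)} = 613 \cdot 2 Y = 1226 Y$)
$\left(-351295 + J{\left(1981,2020 \right)}\right) \left(\left(828 + 261 \left(-357\right)\right) + b{\left(n \right)}\right) = \left(-351295 + 1226 \cdot 2020\right) \left(\left(828 + 261 \left(-357\right)\right) - 234\right) = \left(-351295 + 2476520\right) \left(\left(828 - 93177\right) - 234\right) = 2125225 \left(-92349 - 234\right) = 2125225 \left(-92583\right) = -196759706175$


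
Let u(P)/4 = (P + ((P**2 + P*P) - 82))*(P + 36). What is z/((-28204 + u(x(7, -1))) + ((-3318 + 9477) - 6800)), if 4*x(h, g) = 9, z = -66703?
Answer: 533624/315981 ≈ 1.6888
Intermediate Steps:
x(h, g) = 9/4 (x(h, g) = (1/4)*9 = 9/4)
u(P) = 4*(36 + P)*(-82 + P + 2*P**2) (u(P) = 4*((P + ((P**2 + P*P) - 82))*(P + 36)) = 4*((P + ((P**2 + P**2) - 82))*(36 + P)) = 4*((P + (2*P**2 - 82))*(36 + P)) = 4*((P + (-82 + 2*P**2))*(36 + P)) = 4*((-82 + P + 2*P**2)*(36 + P)) = 4*((36 + P)*(-82 + P + 2*P**2)) = 4*(36 + P)*(-82 + P + 2*P**2))
z/((-28204 + u(x(7, -1))) + ((-3318 + 9477) - 6800)) = -66703/((-28204 + (-11808 - 184*9/4 + 8*(9/4)**3 + 292*(9/4)**2)) + ((-3318 + 9477) - 6800)) = -66703/((-28204 + (-11808 - 414 + 8*(729/64) + 292*(81/16))) + (6159 - 6800)) = -66703/((-28204 + (-11808 - 414 + 729/8 + 5913/4)) - 641) = -66703/((-28204 - 85221/8) - 641) = -66703/(-310853/8 - 641) = -66703/(-315981/8) = -66703*(-8/315981) = 533624/315981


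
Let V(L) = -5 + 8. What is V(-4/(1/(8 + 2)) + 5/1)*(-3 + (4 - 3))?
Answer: -6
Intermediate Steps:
V(L) = 3
V(-4/(1/(8 + 2)) + 5/1)*(-3 + (4 - 3)) = 3*(-3 + (4 - 3)) = 3*(-3 + 1) = 3*(-2) = -6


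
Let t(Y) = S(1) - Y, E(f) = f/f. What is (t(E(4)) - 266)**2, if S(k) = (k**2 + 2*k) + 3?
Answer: 68121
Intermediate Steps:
S(k) = 3 + k**2 + 2*k
E(f) = 1
t(Y) = 6 - Y (t(Y) = (3 + 1**2 + 2*1) - Y = (3 + 1 + 2) - Y = 6 - Y)
(t(E(4)) - 266)**2 = ((6 - 1*1) - 266)**2 = ((6 - 1) - 266)**2 = (5 - 266)**2 = (-261)**2 = 68121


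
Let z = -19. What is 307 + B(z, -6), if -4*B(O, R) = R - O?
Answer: 1215/4 ≈ 303.75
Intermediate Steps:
B(O, R) = -R/4 + O/4 (B(O, R) = -(R - O)/4 = -R/4 + O/4)
307 + B(z, -6) = 307 + (-¼*(-6) + (¼)*(-19)) = 307 + (3/2 - 19/4) = 307 - 13/4 = 1215/4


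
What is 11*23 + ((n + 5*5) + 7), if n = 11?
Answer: 296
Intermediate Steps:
11*23 + ((n + 5*5) + 7) = 11*23 + ((11 + 5*5) + 7) = 253 + ((11 + 25) + 7) = 253 + (36 + 7) = 253 + 43 = 296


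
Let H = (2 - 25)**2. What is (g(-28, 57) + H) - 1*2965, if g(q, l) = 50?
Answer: -2386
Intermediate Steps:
H = 529 (H = (-23)**2 = 529)
(g(-28, 57) + H) - 1*2965 = (50 + 529) - 1*2965 = 579 - 2965 = -2386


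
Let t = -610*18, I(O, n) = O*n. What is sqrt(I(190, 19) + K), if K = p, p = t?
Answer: I*sqrt(7370) ≈ 85.849*I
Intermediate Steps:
t = -10980
p = -10980
K = -10980
sqrt(I(190, 19) + K) = sqrt(190*19 - 10980) = sqrt(3610 - 10980) = sqrt(-7370) = I*sqrt(7370)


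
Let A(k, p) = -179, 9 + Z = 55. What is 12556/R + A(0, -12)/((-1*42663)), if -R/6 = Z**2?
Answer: -14816779/15045818 ≈ -0.98478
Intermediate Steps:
Z = 46 (Z = -9 + 55 = 46)
R = -12696 (R = -6*46**2 = -6*2116 = -12696)
12556/R + A(0, -12)/((-1*42663)) = 12556/(-12696) - 179/((-1*42663)) = 12556*(-1/12696) - 179/(-42663) = -3139/3174 - 179*(-1/42663) = -3139/3174 + 179/42663 = -14816779/15045818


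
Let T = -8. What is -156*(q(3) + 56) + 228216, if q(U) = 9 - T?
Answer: 216828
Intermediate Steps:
q(U) = 17 (q(U) = 9 - 1*(-8) = 9 + 8 = 17)
-156*(q(3) + 56) + 228216 = -156*(17 + 56) + 228216 = -156*73 + 228216 = -11388 + 228216 = 216828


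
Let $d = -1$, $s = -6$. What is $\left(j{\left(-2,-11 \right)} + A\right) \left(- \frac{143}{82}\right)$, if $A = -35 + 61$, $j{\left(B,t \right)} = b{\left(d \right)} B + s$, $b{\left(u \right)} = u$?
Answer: $- \frac{1573}{41} \approx -38.366$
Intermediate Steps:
$j{\left(B,t \right)} = -6 - B$ ($j{\left(B,t \right)} = - B - 6 = -6 - B$)
$A = 26$
$\left(j{\left(-2,-11 \right)} + A\right) \left(- \frac{143}{82}\right) = \left(\left(-6 - -2\right) + 26\right) \left(- \frac{143}{82}\right) = \left(\left(-6 + 2\right) + 26\right) \left(\left(-143\right) \frac{1}{82}\right) = \left(-4 + 26\right) \left(- \frac{143}{82}\right) = 22 \left(- \frac{143}{82}\right) = - \frac{1573}{41}$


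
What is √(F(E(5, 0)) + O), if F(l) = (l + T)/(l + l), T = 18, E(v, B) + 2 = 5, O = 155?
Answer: √634/2 ≈ 12.590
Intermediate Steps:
E(v, B) = 3 (E(v, B) = -2 + 5 = 3)
F(l) = (18 + l)/(2*l) (F(l) = (l + 18)/(l + l) = (18 + l)/((2*l)) = (18 + l)*(1/(2*l)) = (18 + l)/(2*l))
√(F(E(5, 0)) + O) = √((½)*(18 + 3)/3 + 155) = √((½)*(⅓)*21 + 155) = √(7/2 + 155) = √(317/2) = √634/2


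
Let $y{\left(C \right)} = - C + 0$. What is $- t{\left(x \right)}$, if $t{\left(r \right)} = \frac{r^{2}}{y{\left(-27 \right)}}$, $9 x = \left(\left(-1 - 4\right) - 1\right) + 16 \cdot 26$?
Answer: $- \frac{168100}{2187} \approx -76.863$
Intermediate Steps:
$y{\left(C \right)} = - C$
$x = \frac{410}{9}$ ($x = \frac{\left(\left(-1 - 4\right) - 1\right) + 16 \cdot 26}{9} = \frac{\left(\left(-1 - 4\right) - 1\right) + 416}{9} = \frac{\left(-5 - 1\right) + 416}{9} = \frac{-6 + 416}{9} = \frac{1}{9} \cdot 410 = \frac{410}{9} \approx 45.556$)
$t{\left(r \right)} = \frac{r^{2}}{27}$ ($t{\left(r \right)} = \frac{r^{2}}{\left(-1\right) \left(-27\right)} = \frac{r^{2}}{27}$)
$- t{\left(x \right)} = - \frac{\left(\frac{410}{9}\right)^{2}}{27} = - \frac{168100}{27 \cdot 81} = \left(-1\right) \frac{168100}{2187} = - \frac{168100}{2187}$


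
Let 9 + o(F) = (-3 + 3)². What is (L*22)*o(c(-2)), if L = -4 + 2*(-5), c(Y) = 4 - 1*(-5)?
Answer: 2772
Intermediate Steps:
c(Y) = 9 (c(Y) = 4 + 5 = 9)
L = -14 (L = -4 - 10 = -14)
o(F) = -9 (o(F) = -9 + (-3 + 3)² = -9 + 0² = -9 + 0 = -9)
(L*22)*o(c(-2)) = -14*22*(-9) = -308*(-9) = 2772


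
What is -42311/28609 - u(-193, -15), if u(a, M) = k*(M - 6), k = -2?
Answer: -1243889/28609 ≈ -43.479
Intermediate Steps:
u(a, M) = 12 - 2*M (u(a, M) = -2*(M - 6) = -2*(-6 + M) = 12 - 2*M)
-42311/28609 - u(-193, -15) = -42311/28609 - (12 - 2*(-15)) = -42311*1/28609 - (12 + 30) = -42311/28609 - 1*42 = -42311/28609 - 42 = -1243889/28609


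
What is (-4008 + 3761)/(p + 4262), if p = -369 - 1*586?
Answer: -247/3307 ≈ -0.074690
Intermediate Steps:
p = -955 (p = -369 - 586 = -955)
(-4008 + 3761)/(p + 4262) = (-4008 + 3761)/(-955 + 4262) = -247/3307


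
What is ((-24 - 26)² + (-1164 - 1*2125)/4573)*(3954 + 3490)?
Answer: 85079046684/4573 ≈ 1.8605e+7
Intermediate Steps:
((-24 - 26)² + (-1164 - 1*2125)/4573)*(3954 + 3490) = ((-50)² + (-1164 - 2125)*(1/4573))*7444 = (2500 - 3289*1/4573)*7444 = (2500 - 3289/4573)*7444 = (11429211/4573)*7444 = 85079046684/4573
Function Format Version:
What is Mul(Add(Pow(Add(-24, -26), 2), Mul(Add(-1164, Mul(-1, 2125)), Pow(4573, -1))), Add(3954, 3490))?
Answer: Rational(85079046684, 4573) ≈ 1.8605e+7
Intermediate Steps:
Mul(Add(Pow(Add(-24, -26), 2), Mul(Add(-1164, Mul(-1, 2125)), Pow(4573, -1))), Add(3954, 3490)) = Mul(Add(Pow(-50, 2), Mul(Add(-1164, -2125), Rational(1, 4573))), 7444) = Mul(Add(2500, Mul(-3289, Rational(1, 4573))), 7444) = Mul(Add(2500, Rational(-3289, 4573)), 7444) = Mul(Rational(11429211, 4573), 7444) = Rational(85079046684, 4573)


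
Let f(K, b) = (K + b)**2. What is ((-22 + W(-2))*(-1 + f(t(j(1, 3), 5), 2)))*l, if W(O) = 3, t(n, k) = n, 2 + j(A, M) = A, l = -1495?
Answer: 0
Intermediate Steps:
j(A, M) = -2 + A
((-22 + W(-2))*(-1 + f(t(j(1, 3), 5), 2)))*l = ((-22 + 3)*(-1 + ((-2 + 1) + 2)**2))*(-1495) = -19*(-1 + (-1 + 2)**2)*(-1495) = -19*(-1 + 1**2)*(-1495) = -19*(-1 + 1)*(-1495) = -19*0*(-1495) = 0*(-1495) = 0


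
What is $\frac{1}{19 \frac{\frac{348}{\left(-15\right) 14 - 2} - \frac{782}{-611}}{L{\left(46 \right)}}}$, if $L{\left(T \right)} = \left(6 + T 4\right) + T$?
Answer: $- \frac{7642388}{222509} \approx -34.346$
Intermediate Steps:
$L{\left(T \right)} = 6 + 5 T$ ($L{\left(T \right)} = \left(6 + 4 T\right) + T = 6 + 5 T$)
$\frac{1}{19 \frac{\frac{348}{\left(-15\right) 14 - 2} - \frac{782}{-611}}{L{\left(46 \right)}}} = \frac{1}{19 \frac{\frac{348}{\left(-15\right) 14 - 2} - \frac{782}{-611}}{6 + 5 \cdot 46}} = \frac{1}{19 \frac{\frac{348}{-210 - 2} - - \frac{782}{611}}{6 + 230}} = \frac{1}{19 \frac{\frac{348}{-212} + \frac{782}{611}}{236}} = \frac{1}{19 \left(348 \left(- \frac{1}{212}\right) + \frac{782}{611}\right) \frac{1}{236}} = \frac{1}{19 \left(- \frac{87}{53} + \frac{782}{611}\right) \frac{1}{236}} = \frac{1}{19 \left(\left(- \frac{11711}{32383}\right) \frac{1}{236}\right)} = \frac{1}{19 \left(- \frac{11711}{7642388}\right)} = \frac{1}{- \frac{222509}{7642388}} = - \frac{7642388}{222509}$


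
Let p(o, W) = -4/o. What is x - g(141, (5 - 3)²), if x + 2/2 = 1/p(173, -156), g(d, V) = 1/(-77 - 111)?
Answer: -4159/94 ≈ -44.245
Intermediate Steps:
g(d, V) = -1/188 (g(d, V) = 1/(-188) = -1/188)
x = -177/4 (x = -1 + 1/(-4/173) = -1 - 173/4 = -177/4 ≈ -44.250)
x - g(141, (5 - 3)²) = -177/4 - 1*(-1/188) = -177/4 + 1/188 = -4159/94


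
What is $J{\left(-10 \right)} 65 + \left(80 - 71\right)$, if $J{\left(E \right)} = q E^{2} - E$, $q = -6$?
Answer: $-38341$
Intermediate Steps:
$J{\left(E \right)} = - E - 6 E^{2}$ ($J{\left(E \right)} = - 6 E^{2} - E = - E - 6 E^{2}$)
$J{\left(-10 \right)} 65 + \left(80 - 71\right) = - 10 \left(-1 - -60\right) 65 + \left(80 - 71\right) = - 10 \left(-1 + 60\right) 65 + \left(80 - 71\right) = \left(-10\right) 59 \cdot 65 + 9 = \left(-590\right) 65 + 9 = -38350 + 9 = -38341$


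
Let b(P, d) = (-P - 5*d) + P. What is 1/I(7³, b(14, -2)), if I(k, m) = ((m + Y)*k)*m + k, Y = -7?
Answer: 1/10633 ≈ 9.4047e-5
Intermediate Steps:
b(P, d) = -5*d
I(k, m) = k + k*m*(-7 + m) (I(k, m) = ((m - 7)*k)*m + k = ((-7 + m)*k)*m + k = (k*(-7 + m))*m + k = k*m*(-7 + m) + k = k + k*m*(-7 + m))
1/I(7³, b(14, -2)) = 1/(7³*(1 + (-5*(-2))² - (-35)*(-2))) = 1/(343*(1 + 10² - 7*10)) = 1/(343*(1 + 100 - 70)) = 1/(343*31) = 1/10633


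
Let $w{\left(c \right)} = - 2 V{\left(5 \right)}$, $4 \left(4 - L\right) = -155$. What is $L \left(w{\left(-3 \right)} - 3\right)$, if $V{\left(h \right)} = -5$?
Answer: $\frac{1197}{4} \approx 299.25$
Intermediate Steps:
$L = \frac{171}{4}$ ($L = 4 - - \frac{155}{4} = 4 + \frac{155}{4} = \frac{171}{4} \approx 42.75$)
$w{\left(c \right)} = 10$ ($w{\left(c \right)} = \left(-2\right) \left(-5\right) = 10$)
$L \left(w{\left(-3 \right)} - 3\right) = \frac{171 \left(10 - 3\right)}{4} = \frac{171}{4} \cdot 7 = \frac{1197}{4}$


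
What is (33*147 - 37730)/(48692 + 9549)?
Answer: -32879/58241 ≈ -0.56453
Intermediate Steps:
(33*147 - 37730)/(48692 + 9549) = (4851 - 37730)/58241 = -32879*1/58241 = -32879/58241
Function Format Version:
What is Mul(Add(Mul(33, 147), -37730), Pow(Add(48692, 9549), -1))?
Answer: Rational(-32879, 58241) ≈ -0.56453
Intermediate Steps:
Mul(Add(Mul(33, 147), -37730), Pow(Add(48692, 9549), -1)) = Mul(Add(4851, -37730), Pow(58241, -1)) = Mul(-32879, Rational(1, 58241)) = Rational(-32879, 58241)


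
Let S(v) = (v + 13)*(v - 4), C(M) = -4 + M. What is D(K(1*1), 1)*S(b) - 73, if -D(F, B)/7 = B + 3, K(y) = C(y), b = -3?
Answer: 1887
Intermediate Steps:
K(y) = -4 + y
D(F, B) = -21 - 7*B (D(F, B) = -7*(B + 3) = -7*(3 + B) = -21 - 7*B)
S(v) = (-4 + v)*(13 + v) (S(v) = (13 + v)*(-4 + v) = (-4 + v)*(13 + v))
D(K(1*1), 1)*S(b) - 73 = (-21 - 7*1)*(-52 + (-3)² + 9*(-3)) - 73 = (-21 - 7)*(-52 + 9 - 27) - 73 = -28*(-70) - 73 = 1960 - 73 = 1887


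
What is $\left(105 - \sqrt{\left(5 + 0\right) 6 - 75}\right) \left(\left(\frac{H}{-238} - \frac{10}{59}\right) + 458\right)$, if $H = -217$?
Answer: $\frac{96624885}{2006} - \frac{2760711 i \sqrt{5}}{2006} \approx 48168.0 - 3077.3 i$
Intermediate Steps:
$\left(105 - \sqrt{\left(5 + 0\right) 6 - 75}\right) \left(\left(\frac{H}{-238} - \frac{10}{59}\right) + 458\right) = \left(105 - \sqrt{\left(5 + 0\right) 6 - 75}\right) \left(\left(- \frac{217}{-238} - \frac{10}{59}\right) + 458\right) = \left(105 - \sqrt{5 \cdot 6 - 75}\right) \left(\left(\left(-217\right) \left(- \frac{1}{238}\right) - \frac{10}{59}\right) + 458\right) = \left(105 - \sqrt{30 - 75}\right) \left(\left(\frac{31}{34} - \frac{10}{59}\right) + 458\right) = \left(105 - \sqrt{-45}\right) \left(\frac{1489}{2006} + 458\right) = \left(105 - 3 i \sqrt{5}\right) \frac{920237}{2006} = \frac{96624885}{2006} - \frac{2760711 i \sqrt{5}}{2006}$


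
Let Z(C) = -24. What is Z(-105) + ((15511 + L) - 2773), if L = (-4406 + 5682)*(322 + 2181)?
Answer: 3206542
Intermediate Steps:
L = 3193828 (L = 1276*2503 = 3193828)
Z(-105) + ((15511 + L) - 2773) = -24 + ((15511 + 3193828) - 2773) = -24 + (3209339 - 2773) = -24 + 3206566 = 3206542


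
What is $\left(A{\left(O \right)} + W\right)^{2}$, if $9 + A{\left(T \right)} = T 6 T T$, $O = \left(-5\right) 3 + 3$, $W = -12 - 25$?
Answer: $108451396$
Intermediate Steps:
$W = -37$ ($W = -12 - 25 = -37$)
$O = -12$ ($O = -15 + 3 = -12$)
$A{\left(T \right)} = -9 + 6 T^{3}$ ($A{\left(T \right)} = -9 + T 6 T T = -9 + T 6 T^{2} = -9 + 6 T^{3}$)
$\left(A{\left(O \right)} + W\right)^{2} = \left(\left(-9 + 6 \left(-12\right)^{3}\right) - 37\right)^{2} = \left(\left(-9 + 6 \left(-1728\right)\right) - 37\right)^{2} = \left(\left(-9 - 10368\right) - 37\right)^{2} = \left(-10377 - 37\right)^{2} = \left(-10414\right)^{2} = 108451396$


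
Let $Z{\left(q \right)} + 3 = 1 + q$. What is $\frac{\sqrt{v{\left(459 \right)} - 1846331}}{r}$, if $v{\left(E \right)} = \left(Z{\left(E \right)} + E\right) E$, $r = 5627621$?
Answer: $\frac{i \sqrt{1425887}}{5627621} \approx 0.00021219 i$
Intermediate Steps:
$Z{\left(q \right)} = -2 + q$ ($Z{\left(q \right)} = -3 + \left(1 + q\right) = -2 + q$)
$v{\left(E \right)} = E \left(-2 + 2 E\right)$ ($v{\left(E \right)} = \left(\left(-2 + E\right) + E\right) E = \left(-2 + 2 E\right) E = E \left(-2 + 2 E\right)$)
$\frac{\sqrt{v{\left(459 \right)} - 1846331}}{r} = \frac{\sqrt{2 \cdot 459 \left(-1 + 459\right) - 1846331}}{5627621} = \sqrt{2 \cdot 459 \cdot 458 - 1846331} \cdot \frac{1}{5627621} = \sqrt{420444 - 1846331} \cdot \frac{1}{5627621} = \sqrt{-1425887} \cdot \frac{1}{5627621} = i \sqrt{1425887} \cdot \frac{1}{5627621} = \frac{i \sqrt{1425887}}{5627621}$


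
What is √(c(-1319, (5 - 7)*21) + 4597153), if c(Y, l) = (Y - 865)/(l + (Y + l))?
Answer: √9049080403729/1403 ≈ 2144.1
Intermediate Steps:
c(Y, l) = (-865 + Y)/(Y + 2*l)
√(c(-1319, (5 - 7)*21) + 4597153) = √((-865 - 1319)/(-1319 + 2*((5 - 7)*21)) + 4597153) = √(-2184/(-1319 + 2*(-2*21)) + 4597153) = √(-2184/(-1319 + 2*(-42)) + 4597153) = √(-2184/(-1319 - 84) + 4597153) = √(-2184/(-1403) + 4597153) = √(-1/1403*(-2184) + 4597153) = √(2184/1403 + 4597153) = √(6449807843/1403) = √9049080403729/1403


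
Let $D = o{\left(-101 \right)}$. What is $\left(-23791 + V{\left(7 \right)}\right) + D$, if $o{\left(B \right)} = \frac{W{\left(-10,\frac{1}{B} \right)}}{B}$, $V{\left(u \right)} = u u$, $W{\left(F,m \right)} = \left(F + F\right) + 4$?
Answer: $- \frac{2397926}{101} \approx -23742.0$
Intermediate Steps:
$W{\left(F,m \right)} = 4 + 2 F$ ($W{\left(F,m \right)} = 2 F + 4 = 4 + 2 F$)
$V{\left(u \right)} = u^{2}$
$o{\left(B \right)} = - \frac{16}{B}$ ($o{\left(B \right)} = \frac{4 + 2 \left(-10\right)}{B} = \frac{4 - 20}{B} = - \frac{16}{B}$)
$D = \frac{16}{101}$ ($D = - \frac{16}{-101} = \left(-16\right) \left(- \frac{1}{101}\right) = \frac{16}{101} \approx 0.15842$)
$\left(-23791 + V{\left(7 \right)}\right) + D = \left(-23791 + 7^{2}\right) + \frac{16}{101} = \left(-23791 + 49\right) + \frac{16}{101} = -23742 + \frac{16}{101} = - \frac{2397926}{101}$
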